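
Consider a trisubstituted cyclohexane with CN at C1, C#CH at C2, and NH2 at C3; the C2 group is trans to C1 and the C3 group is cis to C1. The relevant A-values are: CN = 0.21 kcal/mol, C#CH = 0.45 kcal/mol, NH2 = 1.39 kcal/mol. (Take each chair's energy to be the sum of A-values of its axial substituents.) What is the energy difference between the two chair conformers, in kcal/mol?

Chair I (cyano axial, ethynyl axial, amino axial): E = 2.05 kcal/mol.
Chair II (cyano equatorial, ethynyl equatorial, amino equatorial): E = 0.00 kcal/mol.
ΔE = 2.05 − 0.00 = 2.05 kcal/mol; chair II is more stable.

2.05 kcal/mol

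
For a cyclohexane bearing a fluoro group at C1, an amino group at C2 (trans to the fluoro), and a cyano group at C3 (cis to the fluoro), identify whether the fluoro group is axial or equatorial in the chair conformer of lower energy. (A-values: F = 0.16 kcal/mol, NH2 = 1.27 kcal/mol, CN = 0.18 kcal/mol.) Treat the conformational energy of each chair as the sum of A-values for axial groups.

Chair I (fluoro axial, amino axial, cyano axial): E = 1.61 kcal/mol.
Chair II (fluoro equatorial, amino equatorial, cyano equatorial): E = 0.00 kcal/mol.
Chair II is the more stable (lower-energy) conformer, and in that chair the fluoro group is equatorial.

equatorial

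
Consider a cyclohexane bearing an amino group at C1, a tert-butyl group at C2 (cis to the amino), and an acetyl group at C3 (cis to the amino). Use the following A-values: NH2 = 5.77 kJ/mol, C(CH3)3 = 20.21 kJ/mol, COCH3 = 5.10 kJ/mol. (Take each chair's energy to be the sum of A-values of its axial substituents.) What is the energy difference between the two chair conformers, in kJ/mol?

Chair I (amino axial, tert-butyl equatorial, acetyl axial): E = 10.87 kJ/mol.
Chair II (amino equatorial, tert-butyl axial, acetyl equatorial): E = 20.21 kJ/mol.
ΔE = 20.21 − 10.87 = 9.34 kJ/mol; chair I is more stable.

9.34 kJ/mol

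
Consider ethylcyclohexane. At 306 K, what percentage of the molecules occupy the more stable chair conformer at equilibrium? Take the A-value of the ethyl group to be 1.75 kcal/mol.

94.7%

One chair has the ethyl group axial (E = 1.75 kcal/mol) and the other has it equatorial (E = 0).
ΔG = 1.75 kcal/mol between the two chairs.
K = exp(ΔG/RT) with R = 1.987×10⁻³ kcal mol⁻¹ K⁻¹ and T = 306 K gives K ≈ 17.8.
Fraction in the lower-energy chair = K/(K+1) = 94.7%.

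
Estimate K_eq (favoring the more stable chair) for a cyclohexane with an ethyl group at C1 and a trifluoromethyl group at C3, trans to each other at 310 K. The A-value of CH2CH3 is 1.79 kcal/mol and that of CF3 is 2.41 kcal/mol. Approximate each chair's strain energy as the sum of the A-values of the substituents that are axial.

K ≈ 2.74

C1 and C3 have the same parity, so for the trans isomer the two substituents are one axial and one equatorial in each chair.
Chair I (ethyl axial, trifluoromethyl equatorial): E = 1.79 kcal/mol; chair II (ethyl equatorial, trifluoromethyl axial): E = 2.41 kcal/mol.
ΔG = 0.62 kcal/mol between the two chairs.
K = exp(ΔG/RT) with R = 1.987×10⁻³ kcal mol⁻¹ K⁻¹ and T = 310 K gives K ≈ 2.74.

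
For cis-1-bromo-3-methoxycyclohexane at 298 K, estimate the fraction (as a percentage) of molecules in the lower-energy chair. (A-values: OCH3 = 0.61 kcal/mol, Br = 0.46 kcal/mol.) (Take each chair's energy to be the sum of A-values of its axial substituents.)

C1 and C3 have the same parity, so for the cis isomer the two substituents are e,e in one chair and a,a in the other.
Chair I (methoxy axial, bromo axial): E = 1.07 kcal/mol; chair II (methoxy equatorial, bromo equatorial): E = 0.00 kcal/mol.
ΔG = 1.07 kcal/mol between the two chairs.
K = exp(ΔG/RT) with R = 1.987×10⁻³ kcal mol⁻¹ K⁻¹ and T = 298 K gives K ≈ 6.09.
Fraction in the lower-energy chair = K/(K+1) = 85.9%.

85.9%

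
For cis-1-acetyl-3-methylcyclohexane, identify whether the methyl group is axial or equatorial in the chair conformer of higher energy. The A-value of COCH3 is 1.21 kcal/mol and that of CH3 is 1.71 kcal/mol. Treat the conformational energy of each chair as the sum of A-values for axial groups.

C1 and C3 have the same parity, so for the cis isomer the two substituents are e,e in one chair and a,a in the other.
Chair I (acetyl axial, methyl axial): E = 2.92 kcal/mol.
Chair II (acetyl equatorial, methyl equatorial): E = 0.00 kcal/mol.
Chair I is the less stable (higher-energy) conformer, and in that chair the methyl group is axial.

axial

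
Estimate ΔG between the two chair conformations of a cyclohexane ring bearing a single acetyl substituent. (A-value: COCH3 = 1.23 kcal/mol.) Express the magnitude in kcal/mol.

1.23 kcal/mol

A monosubstituted cyclohexane has one chair with the acetyl group axial (E = A = 1.23 kcal/mol) and one with it equatorial (E = 0).
ΔE = 1.23 − 0 = 1.23 kcal/mol.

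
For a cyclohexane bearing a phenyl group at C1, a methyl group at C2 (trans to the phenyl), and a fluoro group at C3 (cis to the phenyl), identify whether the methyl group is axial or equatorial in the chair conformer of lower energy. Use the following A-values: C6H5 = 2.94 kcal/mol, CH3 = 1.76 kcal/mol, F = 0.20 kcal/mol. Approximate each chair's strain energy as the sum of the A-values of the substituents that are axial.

equatorial

Chair I (phenyl axial, methyl axial, fluoro axial): E = 4.90 kcal/mol.
Chair II (phenyl equatorial, methyl equatorial, fluoro equatorial): E = 0.00 kcal/mol.
Chair II is the more stable (lower-energy) conformer, and in that chair the methyl group is equatorial.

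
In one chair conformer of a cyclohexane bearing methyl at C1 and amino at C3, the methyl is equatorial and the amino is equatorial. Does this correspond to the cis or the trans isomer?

C1 and C3 have the same parity, so their axial bonds point in the same direction.
With same-parity carbons, two substituents on the same face are both axial or both equatorial; opposite faces give one of each.
Here the groups are equatorial/equatorial → same face → cis.

cis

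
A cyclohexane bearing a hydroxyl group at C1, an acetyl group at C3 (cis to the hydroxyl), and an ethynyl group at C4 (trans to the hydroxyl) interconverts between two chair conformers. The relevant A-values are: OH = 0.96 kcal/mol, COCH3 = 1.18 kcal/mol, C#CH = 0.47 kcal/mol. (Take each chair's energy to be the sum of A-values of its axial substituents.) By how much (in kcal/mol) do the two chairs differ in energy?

2.61 kcal/mol

Chair I (hydroxyl axial, acetyl axial, ethynyl axial): E = 2.61 kcal/mol.
Chair II (hydroxyl equatorial, acetyl equatorial, ethynyl equatorial): E = 0.00 kcal/mol.
ΔE = 2.61 − 0.00 = 2.61 kcal/mol; chair II is more stable.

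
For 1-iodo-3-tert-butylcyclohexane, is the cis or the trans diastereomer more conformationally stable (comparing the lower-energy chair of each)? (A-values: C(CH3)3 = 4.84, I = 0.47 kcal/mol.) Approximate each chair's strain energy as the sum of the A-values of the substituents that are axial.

cis

At 1,3 positions (parity same): cis → (e,e or a,a); trans → (a,e or e,a).
Best chair for cis: E = 0.00 kcal/mol; best chair for trans: E = 0.47 kcal/mol.
The cis isomer is lower by 0.47 kcal/mol.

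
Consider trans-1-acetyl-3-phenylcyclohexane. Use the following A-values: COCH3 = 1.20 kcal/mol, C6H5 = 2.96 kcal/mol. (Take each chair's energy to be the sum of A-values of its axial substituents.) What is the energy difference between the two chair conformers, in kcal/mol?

C1 and C3 have the same parity, so for the trans isomer the two substituents are one axial and one equatorial in each chair.
Chair I (acetyl axial, phenyl equatorial): E = 1.20 kcal/mol.
Chair II (acetyl equatorial, phenyl axial): E = 2.96 kcal/mol.
ΔE = 2.96 − 1.20 = 1.76 kcal/mol; chair I is more stable.

1.76 kcal/mol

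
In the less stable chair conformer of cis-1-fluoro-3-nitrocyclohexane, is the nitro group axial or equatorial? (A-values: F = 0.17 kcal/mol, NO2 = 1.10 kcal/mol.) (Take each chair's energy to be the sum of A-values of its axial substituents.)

C1 and C3 have the same parity, so for the cis isomer the two substituents are e,e in one chair and a,a in the other.
Chair I (fluoro axial, nitro axial): E = 1.27 kcal/mol.
Chair II (fluoro equatorial, nitro equatorial): E = 0.00 kcal/mol.
Chair I is the less stable (higher-energy) conformer, and in that chair the nitro group is axial.

axial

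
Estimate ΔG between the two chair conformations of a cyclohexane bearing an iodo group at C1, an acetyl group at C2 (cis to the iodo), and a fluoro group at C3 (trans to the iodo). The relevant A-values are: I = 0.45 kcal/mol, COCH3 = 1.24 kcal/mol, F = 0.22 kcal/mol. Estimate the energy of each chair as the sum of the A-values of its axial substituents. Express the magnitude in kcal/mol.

Chair I (iodo axial, acetyl equatorial, fluoro equatorial): E = 0.45 kcal/mol.
Chair II (iodo equatorial, acetyl axial, fluoro axial): E = 1.46 kcal/mol.
ΔE = 1.46 − 0.45 = 1.01 kcal/mol; chair I is more stable.

1.01 kcal/mol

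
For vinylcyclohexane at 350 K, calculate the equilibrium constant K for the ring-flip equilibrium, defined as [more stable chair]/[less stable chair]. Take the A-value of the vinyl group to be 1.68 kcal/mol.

One chair has the vinyl group axial (E = 1.68 kcal/mol) and the other has it equatorial (E = 0).
ΔG = 1.68 kcal/mol between the two chairs.
K = exp(ΔG/RT) with R = 1.987×10⁻³ kcal mol⁻¹ K⁻¹ and T = 350 K gives K ≈ 11.2.

K ≈ 11.2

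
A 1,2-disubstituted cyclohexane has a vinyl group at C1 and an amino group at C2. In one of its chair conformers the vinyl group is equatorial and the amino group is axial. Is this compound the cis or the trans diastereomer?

cis

C1 and C2 have opposite parity, so their axial bonds point in opposite directions.
With opposite-parity carbons, two substituents on the same face are one axial and one equatorial; opposite faces give both axial or both equatorial.
Here the groups are equatorial/axial → same face → cis.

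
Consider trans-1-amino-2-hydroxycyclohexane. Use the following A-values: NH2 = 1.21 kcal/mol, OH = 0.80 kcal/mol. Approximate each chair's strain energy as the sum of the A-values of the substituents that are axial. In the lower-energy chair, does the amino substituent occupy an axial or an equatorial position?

equatorial

C1 and C2 have opposite parity, so for the trans isomer the two substituents are e,e in one chair and a,a in the other.
Chair I (amino axial, hydroxyl axial): E = 2.01 kcal/mol.
Chair II (amino equatorial, hydroxyl equatorial): E = 0.00 kcal/mol.
Chair II is the more stable (lower-energy) conformer, and in that chair the amino group is equatorial.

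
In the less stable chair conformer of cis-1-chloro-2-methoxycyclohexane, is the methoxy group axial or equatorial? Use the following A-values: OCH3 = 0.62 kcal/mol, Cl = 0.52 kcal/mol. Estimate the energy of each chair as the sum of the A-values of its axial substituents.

C1 and C2 have opposite parity, so for the cis isomer the two substituents are one axial and one equatorial in each chair.
Chair I (methoxy axial, chloro equatorial): E = 0.62 kcal/mol.
Chair II (methoxy equatorial, chloro axial): E = 0.52 kcal/mol.
Chair I is the less stable (higher-energy) conformer, and in that chair the methoxy group is axial.

axial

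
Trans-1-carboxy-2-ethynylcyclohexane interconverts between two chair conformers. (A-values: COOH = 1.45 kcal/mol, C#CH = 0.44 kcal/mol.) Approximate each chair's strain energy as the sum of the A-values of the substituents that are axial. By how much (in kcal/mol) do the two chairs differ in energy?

1.89 kcal/mol

C1 and C2 have opposite parity, so for the trans isomer the two substituents are e,e in one chair and a,a in the other.
Chair I (carboxyl axial, ethynyl axial): E = 1.89 kcal/mol.
Chair II (carboxyl equatorial, ethynyl equatorial): E = 0.00 kcal/mol.
ΔE = 1.89 − 0.00 = 1.89 kcal/mol; chair II is more stable.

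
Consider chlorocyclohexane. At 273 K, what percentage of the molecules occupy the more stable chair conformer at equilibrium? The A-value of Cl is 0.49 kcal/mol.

71.2%

One chair has the chloro group axial (E = 0.49 kcal/mol) and the other has it equatorial (E = 0).
ΔG = 0.49 kcal/mol between the two chairs.
K = exp(ΔG/RT) with R = 1.987×10⁻³ kcal mol⁻¹ K⁻¹ and T = 273 K gives K ≈ 2.47.
Fraction in the lower-energy chair = K/(K+1) = 71.2%.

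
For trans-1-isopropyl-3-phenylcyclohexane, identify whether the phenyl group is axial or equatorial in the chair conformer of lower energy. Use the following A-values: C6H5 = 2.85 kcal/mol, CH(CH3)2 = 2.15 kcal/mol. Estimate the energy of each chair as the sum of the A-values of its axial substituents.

C1 and C3 have the same parity, so for the trans isomer the two substituents are one axial and one equatorial in each chair.
Chair I (phenyl axial, isopropyl equatorial): E = 2.85 kcal/mol.
Chair II (phenyl equatorial, isopropyl axial): E = 2.15 kcal/mol.
Chair II is the more stable (lower-energy) conformer, and in that chair the phenyl group is equatorial.

equatorial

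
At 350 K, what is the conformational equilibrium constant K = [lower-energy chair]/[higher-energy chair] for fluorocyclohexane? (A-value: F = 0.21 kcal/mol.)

One chair has the fluoro group axial (E = 0.21 kcal/mol) and the other has it equatorial (E = 0).
ΔG = 0.21 kcal/mol between the two chairs.
K = exp(ΔG/RT) with R = 1.987×10⁻³ kcal mol⁻¹ K⁻¹ and T = 350 K gives K ≈ 1.35.

K ≈ 1.35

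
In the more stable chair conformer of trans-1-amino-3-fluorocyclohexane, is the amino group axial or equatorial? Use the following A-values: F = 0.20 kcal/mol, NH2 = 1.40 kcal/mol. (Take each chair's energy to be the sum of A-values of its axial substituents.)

C1 and C3 have the same parity, so for the trans isomer the two substituents are one axial and one equatorial in each chair.
Chair I (fluoro axial, amino equatorial): E = 0.20 kcal/mol.
Chair II (fluoro equatorial, amino axial): E = 1.40 kcal/mol.
Chair I is the more stable (lower-energy) conformer, and in that chair the amino group is equatorial.

equatorial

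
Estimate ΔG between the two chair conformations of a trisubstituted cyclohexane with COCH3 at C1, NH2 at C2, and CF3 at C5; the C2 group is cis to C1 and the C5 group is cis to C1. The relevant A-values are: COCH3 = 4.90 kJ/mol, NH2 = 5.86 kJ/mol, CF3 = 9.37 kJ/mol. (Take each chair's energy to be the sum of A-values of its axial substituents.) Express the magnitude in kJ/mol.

Chair I (acetyl axial, amino equatorial, trifluoromethyl axial): E = 14.27 kJ/mol.
Chair II (acetyl equatorial, amino axial, trifluoromethyl equatorial): E = 5.86 kJ/mol.
ΔE = 14.27 − 5.86 = 8.41 kJ/mol; chair II is more stable.

8.41 kJ/mol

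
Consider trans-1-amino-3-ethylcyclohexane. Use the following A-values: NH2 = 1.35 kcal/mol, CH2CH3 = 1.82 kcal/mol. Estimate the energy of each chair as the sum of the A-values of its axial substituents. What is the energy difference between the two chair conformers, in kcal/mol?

0.47 kcal/mol

C1 and C3 have the same parity, so for the trans isomer the two substituents are one axial and one equatorial in each chair.
Chair I (amino axial, ethyl equatorial): E = 1.35 kcal/mol.
Chair II (amino equatorial, ethyl axial): E = 1.82 kcal/mol.
ΔE = 1.82 − 1.35 = 0.47 kcal/mol; chair I is more stable.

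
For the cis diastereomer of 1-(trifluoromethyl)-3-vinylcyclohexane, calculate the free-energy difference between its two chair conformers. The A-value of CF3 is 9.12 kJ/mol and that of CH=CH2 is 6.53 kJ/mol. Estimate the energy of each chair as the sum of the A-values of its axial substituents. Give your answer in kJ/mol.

C1 and C3 have the same parity, so for the cis isomer the two substituents are e,e in one chair and a,a in the other.
Chair I (trifluoromethyl axial, vinyl axial): E = 15.65 kJ/mol.
Chair II (trifluoromethyl equatorial, vinyl equatorial): E = 0.00 kJ/mol.
ΔE = 15.65 − 0.00 = 15.65 kJ/mol; chair II is more stable.

15.65 kJ/mol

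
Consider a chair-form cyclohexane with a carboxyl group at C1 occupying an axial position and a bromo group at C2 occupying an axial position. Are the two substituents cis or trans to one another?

trans

C1 and C2 have opposite parity, so their axial bonds point in opposite directions.
With opposite-parity carbons, two substituents on the same face are one axial and one equatorial; opposite faces give both axial or both equatorial.
Here the groups are axial/axial → opposite face → trans.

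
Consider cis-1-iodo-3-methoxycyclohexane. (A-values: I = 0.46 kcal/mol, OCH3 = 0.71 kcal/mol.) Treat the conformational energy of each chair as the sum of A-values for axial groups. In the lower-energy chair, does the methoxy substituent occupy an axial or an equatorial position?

equatorial

C1 and C3 have the same parity, so for the cis isomer the two substituents are e,e in one chair and a,a in the other.
Chair I (iodo axial, methoxy axial): E = 1.17 kcal/mol.
Chair II (iodo equatorial, methoxy equatorial): E = 0.00 kcal/mol.
Chair II is the more stable (lower-energy) conformer, and in that chair the methoxy group is equatorial.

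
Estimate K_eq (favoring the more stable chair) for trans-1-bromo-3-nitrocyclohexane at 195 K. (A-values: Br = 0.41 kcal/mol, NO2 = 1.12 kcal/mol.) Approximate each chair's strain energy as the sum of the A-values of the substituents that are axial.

C1 and C3 have the same parity, so for the trans isomer the two substituents are one axial and one equatorial in each chair.
Chair I (bromo axial, nitro equatorial): E = 0.41 kcal/mol; chair II (bromo equatorial, nitro axial): E = 1.12 kcal/mol.
ΔG = 0.71 kcal/mol between the two chairs.
K = exp(ΔG/RT) with R = 1.987×10⁻³ kcal mol⁻¹ K⁻¹ and T = 195 K gives K ≈ 6.25.

K ≈ 6.25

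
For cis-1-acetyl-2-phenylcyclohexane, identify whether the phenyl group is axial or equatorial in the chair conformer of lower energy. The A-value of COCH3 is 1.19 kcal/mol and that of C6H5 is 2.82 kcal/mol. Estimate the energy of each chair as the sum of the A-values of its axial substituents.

C1 and C2 have opposite parity, so for the cis isomer the two substituents are one axial and one equatorial in each chair.
Chair I (acetyl axial, phenyl equatorial): E = 1.19 kcal/mol.
Chair II (acetyl equatorial, phenyl axial): E = 2.82 kcal/mol.
Chair I is the more stable (lower-energy) conformer, and in that chair the phenyl group is equatorial.

equatorial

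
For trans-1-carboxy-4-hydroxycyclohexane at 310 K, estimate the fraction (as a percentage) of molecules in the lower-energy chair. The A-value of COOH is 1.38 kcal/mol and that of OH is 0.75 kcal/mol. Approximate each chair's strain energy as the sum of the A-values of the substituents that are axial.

96.9%

C1 and C4 have opposite parity, so for the trans isomer the two substituents are e,e in one chair and a,a in the other.
Chair I (carboxyl axial, hydroxyl axial): E = 2.13 kcal/mol; chair II (carboxyl equatorial, hydroxyl equatorial): E = 0.00 kcal/mol.
ΔG = 2.13 kcal/mol between the two chairs.
K = exp(ΔG/RT) with R = 1.987×10⁻³ kcal mol⁻¹ K⁻¹ and T = 310 K gives K ≈ 31.8.
Fraction in the lower-energy chair = K/(K+1) = 96.9%.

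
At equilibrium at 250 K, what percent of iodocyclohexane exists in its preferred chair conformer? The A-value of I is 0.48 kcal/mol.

One chair has the iodo group axial (E = 0.48 kcal/mol) and the other has it equatorial (E = 0).
ΔG = 0.48 kcal/mol between the two chairs.
K = exp(ΔG/RT) with R = 1.987×10⁻³ kcal mol⁻¹ K⁻¹ and T = 250 K gives K ≈ 2.63.
Fraction in the lower-energy chair = K/(K+1) = 72.4%.

72.4%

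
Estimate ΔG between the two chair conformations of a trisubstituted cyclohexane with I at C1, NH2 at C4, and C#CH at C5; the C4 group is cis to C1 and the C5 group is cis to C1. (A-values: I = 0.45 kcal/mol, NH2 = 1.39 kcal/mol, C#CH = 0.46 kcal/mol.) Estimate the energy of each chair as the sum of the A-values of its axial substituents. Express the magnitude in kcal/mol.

Chair I (iodo axial, amino equatorial, ethynyl axial): E = 0.91 kcal/mol.
Chair II (iodo equatorial, amino axial, ethynyl equatorial): E = 1.39 kcal/mol.
ΔE = 1.39 − 0.91 = 0.48 kcal/mol; chair I is more stable.

0.48 kcal/mol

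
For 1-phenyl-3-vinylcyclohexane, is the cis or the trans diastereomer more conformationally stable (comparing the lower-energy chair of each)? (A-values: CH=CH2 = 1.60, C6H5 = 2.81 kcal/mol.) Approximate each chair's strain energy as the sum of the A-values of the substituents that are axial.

At 1,3 positions (parity same): cis → (e,e or a,a); trans → (a,e or e,a).
Best chair for cis: E = 0.00 kcal/mol; best chair for trans: E = 1.60 kcal/mol.
The cis isomer is lower by 1.60 kcal/mol.

cis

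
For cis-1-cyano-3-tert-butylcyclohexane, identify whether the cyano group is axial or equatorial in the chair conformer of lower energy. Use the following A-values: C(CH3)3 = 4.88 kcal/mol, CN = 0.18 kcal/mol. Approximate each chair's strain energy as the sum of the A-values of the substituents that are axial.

C1 and C3 have the same parity, so for the cis isomer the two substituents are e,e in one chair and a,a in the other.
Chair I (tert-butyl axial, cyano axial): E = 5.06 kcal/mol.
Chair II (tert-butyl equatorial, cyano equatorial): E = 0.00 kcal/mol.
Chair II is the more stable (lower-energy) conformer, and in that chair the cyano group is equatorial.

equatorial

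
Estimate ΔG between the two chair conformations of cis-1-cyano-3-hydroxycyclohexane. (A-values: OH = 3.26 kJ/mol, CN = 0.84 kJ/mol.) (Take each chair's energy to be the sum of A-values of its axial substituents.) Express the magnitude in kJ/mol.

C1 and C3 have the same parity, so for the cis isomer the two substituents are e,e in one chair and a,a in the other.
Chair I (hydroxyl axial, cyano axial): E = 4.10 kJ/mol.
Chair II (hydroxyl equatorial, cyano equatorial): E = 0.00 kJ/mol.
ΔE = 4.10 − 0.00 = 4.10 kJ/mol; chair II is more stable.

4.10 kJ/mol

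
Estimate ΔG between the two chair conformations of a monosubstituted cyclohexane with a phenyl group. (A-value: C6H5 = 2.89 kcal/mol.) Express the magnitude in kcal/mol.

2.89 kcal/mol

A monosubstituted cyclohexane has one chair with the phenyl group axial (E = A = 2.89 kcal/mol) and one with it equatorial (E = 0).
ΔE = 2.89 − 0 = 2.89 kcal/mol.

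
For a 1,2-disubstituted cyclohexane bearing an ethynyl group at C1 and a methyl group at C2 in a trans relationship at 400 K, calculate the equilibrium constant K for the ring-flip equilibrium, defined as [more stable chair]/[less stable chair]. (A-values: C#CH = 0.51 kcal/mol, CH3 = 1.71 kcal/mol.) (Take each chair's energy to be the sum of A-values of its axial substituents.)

C1 and C2 have opposite parity, so for the trans isomer the two substituents are e,e in one chair and a,a in the other.
Chair I (ethynyl axial, methyl axial): E = 2.22 kcal/mol; chair II (ethynyl equatorial, methyl equatorial): E = 0.00 kcal/mol.
ΔG = 2.22 kcal/mol between the two chairs.
K = exp(ΔG/RT) with R = 1.987×10⁻³ kcal mol⁻¹ K⁻¹ and T = 400 K gives K ≈ 16.3.

K ≈ 16.3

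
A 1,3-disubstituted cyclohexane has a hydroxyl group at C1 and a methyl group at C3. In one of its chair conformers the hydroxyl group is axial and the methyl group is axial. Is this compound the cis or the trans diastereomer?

C1 and C3 have the same parity, so their axial bonds point in the same direction.
With same-parity carbons, two substituents on the same face are both axial or both equatorial; opposite faces give one of each.
Here the groups are axial/axial → same face → cis.

cis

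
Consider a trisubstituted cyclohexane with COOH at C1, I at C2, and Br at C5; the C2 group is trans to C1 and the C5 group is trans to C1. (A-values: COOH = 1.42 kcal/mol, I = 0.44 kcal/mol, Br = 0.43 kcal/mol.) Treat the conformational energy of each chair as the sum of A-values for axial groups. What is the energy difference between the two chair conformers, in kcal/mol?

1.43 kcal/mol

Chair I (carboxyl axial, iodo axial, bromo equatorial): E = 1.86 kcal/mol.
Chair II (carboxyl equatorial, iodo equatorial, bromo axial): E = 0.43 kcal/mol.
ΔE = 1.86 − 0.43 = 1.43 kcal/mol; chair II is more stable.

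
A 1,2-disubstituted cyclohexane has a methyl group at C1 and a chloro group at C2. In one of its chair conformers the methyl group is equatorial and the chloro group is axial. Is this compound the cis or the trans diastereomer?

cis

C1 and C2 have opposite parity, so their axial bonds point in opposite directions.
With opposite-parity carbons, two substituents on the same face are one axial and one equatorial; opposite faces give both axial or both equatorial.
Here the groups are equatorial/axial → same face → cis.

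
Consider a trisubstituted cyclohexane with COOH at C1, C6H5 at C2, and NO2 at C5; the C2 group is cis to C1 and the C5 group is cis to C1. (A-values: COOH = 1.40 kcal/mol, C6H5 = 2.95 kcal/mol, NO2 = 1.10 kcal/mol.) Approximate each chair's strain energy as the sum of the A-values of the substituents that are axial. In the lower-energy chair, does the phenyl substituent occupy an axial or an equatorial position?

Chair I (carboxyl axial, phenyl equatorial, nitro axial): E = 2.50 kcal/mol.
Chair II (carboxyl equatorial, phenyl axial, nitro equatorial): E = 2.95 kcal/mol.
Chair I is the more stable (lower-energy) conformer, and in that chair the phenyl group is equatorial.

equatorial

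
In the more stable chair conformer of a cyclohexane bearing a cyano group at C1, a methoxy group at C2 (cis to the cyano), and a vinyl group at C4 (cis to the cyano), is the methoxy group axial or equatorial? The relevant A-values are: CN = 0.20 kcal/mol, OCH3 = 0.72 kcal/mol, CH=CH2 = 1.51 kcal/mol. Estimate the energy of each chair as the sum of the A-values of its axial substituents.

equatorial

Chair I (cyano axial, methoxy equatorial, vinyl equatorial): E = 0.20 kcal/mol.
Chair II (cyano equatorial, methoxy axial, vinyl axial): E = 2.23 kcal/mol.
Chair I is the more stable (lower-energy) conformer, and in that chair the methoxy group is equatorial.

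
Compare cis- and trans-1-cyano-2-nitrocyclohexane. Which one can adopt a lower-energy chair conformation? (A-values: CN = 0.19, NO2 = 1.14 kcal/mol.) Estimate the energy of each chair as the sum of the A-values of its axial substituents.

At 1,2 positions (parity opposite): cis → (a,e or e,a); trans → (e,e or a,a).
Best chair for cis: E = 0.19 kcal/mol; best chair for trans: E = 0.00 kcal/mol.
The trans isomer is lower by 0.19 kcal/mol.

trans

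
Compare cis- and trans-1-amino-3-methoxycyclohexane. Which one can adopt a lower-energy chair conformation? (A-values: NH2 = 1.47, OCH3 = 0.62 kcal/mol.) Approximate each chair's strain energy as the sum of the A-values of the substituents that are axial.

cis

At 1,3 positions (parity same): cis → (e,e or a,a); trans → (a,e or e,a).
Best chair for cis: E = 0.00 kcal/mol; best chair for trans: E = 0.62 kcal/mol.
The cis isomer is lower by 0.62 kcal/mol.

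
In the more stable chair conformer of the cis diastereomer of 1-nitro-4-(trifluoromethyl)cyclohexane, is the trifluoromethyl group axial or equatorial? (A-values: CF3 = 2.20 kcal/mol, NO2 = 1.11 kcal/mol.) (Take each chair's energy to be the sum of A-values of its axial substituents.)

C1 and C4 have opposite parity, so for the cis isomer the two substituents are one axial and one equatorial in each chair.
Chair I (trifluoromethyl axial, nitro equatorial): E = 2.20 kcal/mol.
Chair II (trifluoromethyl equatorial, nitro axial): E = 1.11 kcal/mol.
Chair II is the more stable (lower-energy) conformer, and in that chair the trifluoromethyl group is equatorial.

equatorial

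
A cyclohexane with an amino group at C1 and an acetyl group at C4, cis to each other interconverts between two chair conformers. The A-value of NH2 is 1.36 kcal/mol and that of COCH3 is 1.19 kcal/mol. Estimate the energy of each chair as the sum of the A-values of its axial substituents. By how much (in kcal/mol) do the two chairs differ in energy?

C1 and C4 have opposite parity, so for the cis isomer the two substituents are one axial and one equatorial in each chair.
Chair I (amino axial, acetyl equatorial): E = 1.36 kcal/mol.
Chair II (amino equatorial, acetyl axial): E = 1.19 kcal/mol.
ΔE = 1.36 − 1.19 = 0.17 kcal/mol; chair II is more stable.

0.17 kcal/mol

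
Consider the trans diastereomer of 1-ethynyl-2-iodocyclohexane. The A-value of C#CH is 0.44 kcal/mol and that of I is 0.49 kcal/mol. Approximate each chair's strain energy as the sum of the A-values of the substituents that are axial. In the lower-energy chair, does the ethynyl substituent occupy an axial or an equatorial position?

equatorial

C1 and C2 have opposite parity, so for the trans isomer the two substituents are e,e in one chair and a,a in the other.
Chair I (ethynyl axial, iodo axial): E = 0.93 kcal/mol.
Chair II (ethynyl equatorial, iodo equatorial): E = 0.00 kcal/mol.
Chair II is the more stable (lower-energy) conformer, and in that chair the ethynyl group is equatorial.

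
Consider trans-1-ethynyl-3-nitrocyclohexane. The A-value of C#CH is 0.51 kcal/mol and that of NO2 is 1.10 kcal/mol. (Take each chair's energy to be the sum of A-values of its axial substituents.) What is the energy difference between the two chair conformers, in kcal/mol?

0.59 kcal/mol

C1 and C3 have the same parity, so for the trans isomer the two substituents are one axial and one equatorial in each chair.
Chair I (ethynyl axial, nitro equatorial): E = 0.51 kcal/mol.
Chair II (ethynyl equatorial, nitro axial): E = 1.10 kcal/mol.
ΔE = 1.10 − 0.51 = 0.59 kcal/mol; chair I is more stable.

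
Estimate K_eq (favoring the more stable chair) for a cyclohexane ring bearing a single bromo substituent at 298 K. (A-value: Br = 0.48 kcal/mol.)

K ≈ 2.25

One chair has the bromo group axial (E = 0.48 kcal/mol) and the other has it equatorial (E = 0).
ΔG = 0.48 kcal/mol between the two chairs.
K = exp(ΔG/RT) with R = 1.987×10⁻³ kcal mol⁻¹ K⁻¹ and T = 298 K gives K ≈ 2.25.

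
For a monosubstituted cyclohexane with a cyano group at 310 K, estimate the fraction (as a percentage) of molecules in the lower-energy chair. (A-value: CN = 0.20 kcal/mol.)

58.0%

One chair has the cyano group axial (E = 0.20 kcal/mol) and the other has it equatorial (E = 0).
ΔG = 0.20 kcal/mol between the two chairs.
K = exp(ΔG/RT) with R = 1.987×10⁻³ kcal mol⁻¹ K⁻¹ and T = 310 K gives K ≈ 1.38.
Fraction in the lower-energy chair = K/(K+1) = 58.0%.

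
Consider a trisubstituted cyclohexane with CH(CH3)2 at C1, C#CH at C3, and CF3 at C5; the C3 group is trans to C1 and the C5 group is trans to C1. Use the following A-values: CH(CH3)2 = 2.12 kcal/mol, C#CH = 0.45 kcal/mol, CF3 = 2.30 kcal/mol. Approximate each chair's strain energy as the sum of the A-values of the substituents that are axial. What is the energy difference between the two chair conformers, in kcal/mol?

0.63 kcal/mol

Chair I (isopropyl axial, ethynyl equatorial, trifluoromethyl equatorial): E = 2.12 kcal/mol.
Chair II (isopropyl equatorial, ethynyl axial, trifluoromethyl axial): E = 2.75 kcal/mol.
ΔE = 2.75 − 2.12 = 0.63 kcal/mol; chair I is more stable.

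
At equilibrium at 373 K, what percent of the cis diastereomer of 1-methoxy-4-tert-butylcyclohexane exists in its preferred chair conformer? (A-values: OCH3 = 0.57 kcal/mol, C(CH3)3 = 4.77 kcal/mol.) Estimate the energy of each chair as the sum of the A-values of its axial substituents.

99.7%

C1 and C4 have opposite parity, so for the cis isomer the two substituents are one axial and one equatorial in each chair.
Chair I (methoxy axial, tert-butyl equatorial): E = 0.57 kcal/mol; chair II (methoxy equatorial, tert-butyl axial): E = 4.77 kcal/mol.
ΔG = 4.20 kcal/mol between the two chairs.
K = exp(ΔG/RT) with R = 1.987×10⁻³ kcal mol⁻¹ K⁻¹ and T = 373 K gives K ≈ 289.
Fraction in the lower-energy chair = K/(K+1) = 99.7%.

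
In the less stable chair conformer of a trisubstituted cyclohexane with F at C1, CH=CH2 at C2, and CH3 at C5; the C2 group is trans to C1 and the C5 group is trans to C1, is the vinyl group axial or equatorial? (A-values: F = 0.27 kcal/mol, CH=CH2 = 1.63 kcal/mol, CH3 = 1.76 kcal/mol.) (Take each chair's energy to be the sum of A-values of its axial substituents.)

axial

Chair I (fluoro axial, vinyl axial, methyl equatorial): E = 1.90 kcal/mol.
Chair II (fluoro equatorial, vinyl equatorial, methyl axial): E = 1.76 kcal/mol.
Chair I is the less stable (higher-energy) conformer, and in that chair the vinyl group is axial.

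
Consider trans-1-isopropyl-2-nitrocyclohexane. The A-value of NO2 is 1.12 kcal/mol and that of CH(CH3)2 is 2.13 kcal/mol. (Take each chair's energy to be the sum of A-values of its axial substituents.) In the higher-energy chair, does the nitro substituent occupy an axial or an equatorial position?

axial

C1 and C2 have opposite parity, so for the trans isomer the two substituents are e,e in one chair and a,a in the other.
Chair I (nitro axial, isopropyl axial): E = 3.25 kcal/mol.
Chair II (nitro equatorial, isopropyl equatorial): E = 0.00 kcal/mol.
Chair I is the less stable (higher-energy) conformer, and in that chair the nitro group is axial.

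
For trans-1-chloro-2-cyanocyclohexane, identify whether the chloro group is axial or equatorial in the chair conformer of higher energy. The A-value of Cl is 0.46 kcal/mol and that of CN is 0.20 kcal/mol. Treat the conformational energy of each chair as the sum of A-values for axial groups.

axial

C1 and C2 have opposite parity, so for the trans isomer the two substituents are e,e in one chair and a,a in the other.
Chair I (chloro axial, cyano axial): E = 0.66 kcal/mol.
Chair II (chloro equatorial, cyano equatorial): E = 0.00 kcal/mol.
Chair I is the less stable (higher-energy) conformer, and in that chair the chloro group is axial.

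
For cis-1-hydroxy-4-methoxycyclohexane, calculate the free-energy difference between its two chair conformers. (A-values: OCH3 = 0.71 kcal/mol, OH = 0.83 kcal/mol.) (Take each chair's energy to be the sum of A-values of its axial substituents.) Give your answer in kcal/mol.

C1 and C4 have opposite parity, so for the cis isomer the two substituents are one axial and one equatorial in each chair.
Chair I (methoxy axial, hydroxyl equatorial): E = 0.71 kcal/mol.
Chair II (methoxy equatorial, hydroxyl axial): E = 0.83 kcal/mol.
ΔE = 0.83 − 0.71 = 0.12 kcal/mol; chair I is more stable.

0.12 kcal/mol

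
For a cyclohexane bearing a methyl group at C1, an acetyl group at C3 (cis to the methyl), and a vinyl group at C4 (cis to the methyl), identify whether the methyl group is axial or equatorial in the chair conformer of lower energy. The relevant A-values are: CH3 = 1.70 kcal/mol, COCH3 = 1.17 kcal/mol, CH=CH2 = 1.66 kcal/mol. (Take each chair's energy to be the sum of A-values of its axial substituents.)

Chair I (methyl axial, acetyl axial, vinyl equatorial): E = 2.87 kcal/mol.
Chair II (methyl equatorial, acetyl equatorial, vinyl axial): E = 1.66 kcal/mol.
Chair II is the more stable (lower-energy) conformer, and in that chair the methyl group is equatorial.

equatorial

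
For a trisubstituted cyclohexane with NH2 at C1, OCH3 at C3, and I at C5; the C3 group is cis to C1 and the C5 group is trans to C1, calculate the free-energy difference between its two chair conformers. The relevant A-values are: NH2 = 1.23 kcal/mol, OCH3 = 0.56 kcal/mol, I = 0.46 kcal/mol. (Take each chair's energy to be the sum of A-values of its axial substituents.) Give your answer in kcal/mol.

1.33 kcal/mol

Chair I (amino axial, methoxy axial, iodo equatorial): E = 1.79 kcal/mol.
Chair II (amino equatorial, methoxy equatorial, iodo axial): E = 0.46 kcal/mol.
ΔE = 1.79 − 0.46 = 1.33 kcal/mol; chair II is more stable.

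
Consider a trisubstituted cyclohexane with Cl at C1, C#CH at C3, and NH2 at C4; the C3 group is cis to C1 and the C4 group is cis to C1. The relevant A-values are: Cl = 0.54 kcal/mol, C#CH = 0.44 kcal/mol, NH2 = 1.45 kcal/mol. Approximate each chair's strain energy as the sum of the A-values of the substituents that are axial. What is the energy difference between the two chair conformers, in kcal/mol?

0.47 kcal/mol

Chair I (chloro axial, ethynyl axial, amino equatorial): E = 0.98 kcal/mol.
Chair II (chloro equatorial, ethynyl equatorial, amino axial): E = 1.45 kcal/mol.
ΔE = 1.45 − 0.98 = 0.47 kcal/mol; chair I is more stable.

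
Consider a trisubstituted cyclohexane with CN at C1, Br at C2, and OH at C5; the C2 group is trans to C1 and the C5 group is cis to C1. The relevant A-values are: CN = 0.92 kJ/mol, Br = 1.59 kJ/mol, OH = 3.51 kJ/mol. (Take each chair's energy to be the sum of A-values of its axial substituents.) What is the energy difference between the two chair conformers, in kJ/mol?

6.02 kJ/mol

Chair I (cyano axial, bromo axial, hydroxyl axial): E = 6.02 kJ/mol.
Chair II (cyano equatorial, bromo equatorial, hydroxyl equatorial): E = 0.00 kJ/mol.
ΔE = 6.02 − 0.00 = 6.02 kJ/mol; chair II is more stable.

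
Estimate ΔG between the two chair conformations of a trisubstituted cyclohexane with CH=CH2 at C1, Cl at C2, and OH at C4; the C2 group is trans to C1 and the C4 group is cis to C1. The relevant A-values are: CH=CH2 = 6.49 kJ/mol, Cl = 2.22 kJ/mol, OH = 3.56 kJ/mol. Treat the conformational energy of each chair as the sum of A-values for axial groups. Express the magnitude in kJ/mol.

Chair I (vinyl axial, chloro axial, hydroxyl equatorial): E = 8.71 kJ/mol.
Chair II (vinyl equatorial, chloro equatorial, hydroxyl axial): E = 3.56 kJ/mol.
ΔE = 8.71 − 3.56 = 5.15 kJ/mol; chair II is more stable.

5.15 kJ/mol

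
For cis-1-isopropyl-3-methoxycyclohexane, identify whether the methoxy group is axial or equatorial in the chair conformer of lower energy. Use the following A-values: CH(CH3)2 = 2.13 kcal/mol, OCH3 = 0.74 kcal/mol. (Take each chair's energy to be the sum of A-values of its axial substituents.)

C1 and C3 have the same parity, so for the cis isomer the two substituents are e,e in one chair and a,a in the other.
Chair I (isopropyl axial, methoxy axial): E = 2.87 kcal/mol.
Chair II (isopropyl equatorial, methoxy equatorial): E = 0.00 kcal/mol.
Chair II is the more stable (lower-energy) conformer, and in that chair the methoxy group is equatorial.

equatorial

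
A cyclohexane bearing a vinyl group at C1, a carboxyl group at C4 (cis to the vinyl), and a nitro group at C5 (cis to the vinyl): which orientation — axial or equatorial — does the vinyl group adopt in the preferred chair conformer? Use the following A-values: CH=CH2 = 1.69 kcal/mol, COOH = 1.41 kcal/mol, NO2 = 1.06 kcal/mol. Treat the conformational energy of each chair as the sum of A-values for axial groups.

Chair I (vinyl axial, carboxyl equatorial, nitro axial): E = 2.75 kcal/mol.
Chair II (vinyl equatorial, carboxyl axial, nitro equatorial): E = 1.41 kcal/mol.
Chair II is the more stable (lower-energy) conformer, and in that chair the vinyl group is equatorial.

equatorial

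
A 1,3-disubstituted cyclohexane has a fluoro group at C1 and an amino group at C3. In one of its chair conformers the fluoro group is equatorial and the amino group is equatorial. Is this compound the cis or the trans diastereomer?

cis

C1 and C3 have the same parity, so their axial bonds point in the same direction.
With same-parity carbons, two substituents on the same face are both axial or both equatorial; opposite faces give one of each.
Here the groups are equatorial/equatorial → same face → cis.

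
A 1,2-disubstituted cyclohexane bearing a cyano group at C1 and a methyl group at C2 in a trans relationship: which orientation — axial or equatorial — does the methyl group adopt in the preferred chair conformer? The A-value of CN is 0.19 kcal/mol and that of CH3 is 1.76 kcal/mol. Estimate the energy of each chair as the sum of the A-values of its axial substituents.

C1 and C2 have opposite parity, so for the trans isomer the two substituents are e,e in one chair and a,a in the other.
Chair I (cyano axial, methyl axial): E = 1.95 kcal/mol.
Chair II (cyano equatorial, methyl equatorial): E = 0.00 kcal/mol.
Chair II is the more stable (lower-energy) conformer, and in that chair the methyl group is equatorial.

equatorial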